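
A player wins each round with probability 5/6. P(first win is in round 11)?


Geometric: P(X=11) = (1-p)^(k-1)×p = (1/6)^10×5/6 = 5/362797056

P(X=11) = 5/362797056 ≈ 0.00%


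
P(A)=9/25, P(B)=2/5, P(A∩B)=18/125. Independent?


P(A)×P(B) = 18/125
P(A∩B) = 18/125
Equal ✓ → Independent

Yes, independent


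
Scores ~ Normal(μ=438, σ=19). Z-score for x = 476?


z = (x - μ)/σ = (476 - 438)/19 = 2.0

z = 2.0


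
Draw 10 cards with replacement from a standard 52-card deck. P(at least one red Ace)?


P(not a red Ace) = 50/52 = 25/26
P(none in 10 draws) = (25/26)^10 = 95367431640625/141167095653376
P(≥1 red Ace) = 1 - 95367431640625/141167095653376 = 45799664012751/141167095653376

P = 45799664012751/141167095653376 ≈ 32.44%


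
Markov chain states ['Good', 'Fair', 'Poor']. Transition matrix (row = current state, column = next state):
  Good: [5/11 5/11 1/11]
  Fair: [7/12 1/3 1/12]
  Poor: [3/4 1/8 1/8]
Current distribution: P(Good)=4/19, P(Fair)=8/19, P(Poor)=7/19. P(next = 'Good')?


P(next=Good) = Σᵢ P(now=i)×P(i→Good)
= 4/19×5/11 + 8/19×7/12 + 7/19×3/4
= 20/209 + 14/57 + 21/76 = 1549/2508

P = 1549/2508 ≈ 0.6176


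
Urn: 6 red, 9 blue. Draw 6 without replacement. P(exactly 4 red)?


Hypergeometric: C(6,4)×C(9,2)/C(15,6)
= 15×36/5005 = 108/1001

P(X=4) = 108/1001 ≈ 10.79%


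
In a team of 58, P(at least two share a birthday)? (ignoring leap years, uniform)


P(all different) = Π(365-i)/365 for i=0..57
= 0.008335
P(match) = 1 - 0.008335 = 0.991665

P ≈ 0.9917 ≈ 99.17%


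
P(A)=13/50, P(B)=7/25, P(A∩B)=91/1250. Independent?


P(A)×P(B) = 91/1250
P(A∩B) = 91/1250
Equal ✓ → Independent

Yes, independent


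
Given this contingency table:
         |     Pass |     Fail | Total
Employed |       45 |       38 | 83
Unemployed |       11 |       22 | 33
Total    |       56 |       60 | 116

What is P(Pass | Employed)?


P(Pass | Employed) = 45/(45+38) = 45/83

P(Pass|Employed) = 45/83 ≈ 54.22%


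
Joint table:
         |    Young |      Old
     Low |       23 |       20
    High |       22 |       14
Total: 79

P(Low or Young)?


P(Low∨Young) = P(Low) + P(Young) - P(Low∧Young)
= (43 + 45 - 23)/79 = 65/79

P = 65/79 ≈ 82.28%


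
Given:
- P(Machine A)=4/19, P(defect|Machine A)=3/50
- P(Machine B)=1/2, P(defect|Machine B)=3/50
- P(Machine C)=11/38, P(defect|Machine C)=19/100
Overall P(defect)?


P(B) = Σ P(B|Aᵢ)×P(Aᵢ)
  3/50×4/19 = 6/475
  3/50×1/2 = 3/100
  19/100×11/38 = 11/200
Sum = 371/3800

P(defect) = 371/3800 ≈ 9.76%


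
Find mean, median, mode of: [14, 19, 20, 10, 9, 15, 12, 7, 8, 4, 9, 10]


Sorted: [4, 7, 8, 9, 9, 10, 10, 12, 14, 15, 19, 20]
Mean = 137/12
Median = 10
Freq: {14: 1, 19: 1, 20: 1, 10: 2, 9: 2, 15: 1, 12: 1, 7: 1, 8: 1, 4: 1}
Mode: [9, 10]

Mean=137/12, Median=10, Mode=[9, 10]


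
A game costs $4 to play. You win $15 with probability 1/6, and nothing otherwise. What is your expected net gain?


E[gain] = (15-4)×1/6 + (-4)×5/6
= 11/6 - 10/3 = -3/2

Expected net gain = $-3/2 ≈ $-1.50


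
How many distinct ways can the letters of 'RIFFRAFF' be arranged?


Letters: 8, freq: {'R': 2, 'I': 1, 'F': 4, 'A': 1}
8!/(2!×1!×4!×1!) = 40320/48 = 840

840


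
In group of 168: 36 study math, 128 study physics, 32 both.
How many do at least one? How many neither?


|A∪B| = 36+128-32 = 132
Neither = 168-132 = 36

At least one: 132; Neither: 36


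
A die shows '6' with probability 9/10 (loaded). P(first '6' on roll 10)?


Geometric: P(X=10) = (1-p)^(k-1)×p = (1/10)^9×9/10 = 9/10000000000

P(X=10) = 9/10000000000 ≈ 0.00%


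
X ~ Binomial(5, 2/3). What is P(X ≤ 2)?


P(X ≤ 2) = Σ P(X=i) for i=0..2
P(X=0) = 1/243
P(X=1) = 10/243
P(X=2) = 40/243
Sum = 17/81

P(X ≤ 2) = 17/81 ≈ 20.99%


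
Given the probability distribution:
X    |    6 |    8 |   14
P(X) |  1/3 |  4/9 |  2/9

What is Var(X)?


E[X] = 26/3
E[X²] = 84
Var(X) = E[X²] - (E[X])² = 84 - 676/9 = 80/9

Var(X) = 80/9 ≈ 8.8889


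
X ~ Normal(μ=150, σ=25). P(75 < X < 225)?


z₁=(75-150)/25=-3.0, z₂=(225-150)/25=3.0
P = Φ(3.0) - Φ(-3.0) = 0.998650 - 0.001350 = 0.997300 ≈ 0.9973

P(75 < X < 225) ≈ 0.9973


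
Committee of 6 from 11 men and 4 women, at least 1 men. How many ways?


Count by #men:
  2M,4W: C(11,2)×C(4,4)=55
  3M,3W: C(11,3)×C(4,3)=660
  4M,2W: C(11,4)×C(4,2)=1980
  5M,1W: C(11,5)×C(4,1)=1848
  6M,0W: C(11,6)×C(4,0)=462
Total = 5005

5005


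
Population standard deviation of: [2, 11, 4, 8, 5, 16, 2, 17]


Mean = 65/8
  (2-65/8)²=2401/64
  (11-65/8)²=529/64
  (4-65/8)²=1089/64
  (8-65/8)²=1/64
  (5-65/8)²=625/64
  (16-65/8)²=3969/64
  (2-65/8)²=2401/64
  (17-65/8)²=5041/64
Σ(x-μ)² = 2007/8
σ² = (2007/8)/8 = 2007/64

σ = √(2007/64) ≈ 5.5999


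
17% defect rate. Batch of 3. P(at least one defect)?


P(all good) = (83/100)^3 = 571787/1000000
P(≥1 defect) = 428213/1000000

P = 428213/1000000 ≈ 42.82%


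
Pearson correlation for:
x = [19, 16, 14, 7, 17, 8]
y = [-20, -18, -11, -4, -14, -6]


n=6, Σx=81, Σy=-73, Σxy=-1136, Σx²=1215, Σy²=1093
r = (6×(-1136) - 81×(-73))/√((6×1215 - 81²)(6×1093 - (-73)²))
= -903/√(729×1229) = -903/√895941 ≈ -903/946.5416 ≈ -0.9540

r ≈ -0.9540


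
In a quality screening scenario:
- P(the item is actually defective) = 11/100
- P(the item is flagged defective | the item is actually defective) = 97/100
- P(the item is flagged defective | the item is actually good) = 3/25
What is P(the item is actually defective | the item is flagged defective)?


Using Bayes' theorem:
P(A|B) = P(B|A)·P(A) / P(B)

P(the item is flagged defective) = 97/100 × 11/100 + 3/25 × 89/100
= 1067/10000 + 267/2500 = 427/2000

P(the item is actually defective|the item is flagged defective) = (1067/10000) / (427/2000) = 1067/2135

P(the item is actually defective|the item is flagged defective) = 1067/2135 ≈ 49.98%


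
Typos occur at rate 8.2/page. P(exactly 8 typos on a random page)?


Poisson(λ=8.2): P(X=8) = e^(-λ)×λ^k/k!
= e^(-8.2) × 8.2^8 / 8!
≈ 0.00027465357 × 20441408.5865 / 40320 ≈ 0.139244

P(X=8) ≈ 0.139244 ≈ 13.92%


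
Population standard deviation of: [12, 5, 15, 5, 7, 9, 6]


Mean = 59/7
  (12-59/7)²=625/49
  (5-59/7)²=576/49
  (15-59/7)²=2116/49
  (5-59/7)²=576/49
  (7-59/7)²=100/49
  (9-59/7)²=16/49
  (6-59/7)²=289/49
Σ(x-μ)² = 614/7
σ² = (614/7)/7 = 614/49

σ = √(614/49) ≈ 3.5399


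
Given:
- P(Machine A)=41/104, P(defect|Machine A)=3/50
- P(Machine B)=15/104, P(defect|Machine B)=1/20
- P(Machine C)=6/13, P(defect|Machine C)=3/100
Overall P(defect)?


P(B) = Σ P(B|Aᵢ)×P(Aᵢ)
  3/50×41/104 = 123/5200
  1/20×15/104 = 3/416
  3/100×6/13 = 9/650
Sum = 93/2080

P(defect) = 93/2080 ≈ 4.47%


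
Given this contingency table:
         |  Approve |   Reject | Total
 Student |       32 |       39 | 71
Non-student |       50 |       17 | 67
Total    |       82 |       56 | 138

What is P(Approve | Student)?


P(Approve | Student) = 32/(32+39) = 32/71

P(Approve|Student) = 32/71 ≈ 45.07%


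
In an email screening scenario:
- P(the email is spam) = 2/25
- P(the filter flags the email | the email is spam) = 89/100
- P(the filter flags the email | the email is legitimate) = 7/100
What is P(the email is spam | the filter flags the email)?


Using Bayes' theorem:
P(A|B) = P(B|A)·P(A) / P(B)

P(the filter flags the email) = 89/100 × 2/25 + 7/100 × 23/25
= 89/1250 + 161/2500 = 339/2500

P(the email is spam|the filter flags the email) = (89/1250) / (339/2500) = 178/339

P(the email is spam|the filter flags the email) = 178/339 ≈ 52.51%


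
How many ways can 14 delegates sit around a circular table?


Circular arrangements of 14 distinct objects: fix one position to break rotational symmetry.
(n-1)! = 13! = 6227020800

6227020800


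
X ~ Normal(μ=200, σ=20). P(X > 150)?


z = (150-200)/20 = -2.5
P(X > 150) = 1 - P(Z ≤ -2.5) = 1 - 0.0062 = 0.9938

P(X > 150) ≈ 0.9938


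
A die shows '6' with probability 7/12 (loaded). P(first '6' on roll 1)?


Geometric: P(X=1) = (1-p)^(k-1)×p = (5/12)^0×7/12 = 7/12

P(X=1) = 7/12 ≈ 58.33%


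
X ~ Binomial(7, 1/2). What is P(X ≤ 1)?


P(X ≤ 1) = Σ P(X=i) for i=0..1
P(X=0) = 1/128
P(X=1) = 7/128
Sum = 1/16

P(X ≤ 1) = 1/16 ≈ 6.25%


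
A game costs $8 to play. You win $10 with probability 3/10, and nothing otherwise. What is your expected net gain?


E[gain] = (10-8)×3/10 + (-8)×7/10
= 3/5 - 28/5 = -5

Expected net gain = $-5 ≈ $-5.00


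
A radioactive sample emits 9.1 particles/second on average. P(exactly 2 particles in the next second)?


Poisson(λ=9.1): P(X=2) = e^(-λ)×λ^k/k!
= e^(-9.1) × 9.1^2 / 2!
≈ 0.0001116658085 × 82.81 / 2 ≈ 0.004624

P(X=2) ≈ 0.004624 ≈ 0.46%


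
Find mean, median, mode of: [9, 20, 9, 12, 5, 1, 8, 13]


Sorted: [1, 5, 8, 9, 9, 12, 13, 20]
Mean = 77/8
Median = 9
Freq: {9: 2, 20: 1, 12: 1, 5: 1, 1: 1, 8: 1, 13: 1}
Mode: [9]

Mean=77/8, Median=9, Mode=9


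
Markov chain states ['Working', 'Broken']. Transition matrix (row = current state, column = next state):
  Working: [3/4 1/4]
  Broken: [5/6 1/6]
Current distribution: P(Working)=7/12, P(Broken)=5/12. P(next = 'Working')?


P(next=Working) = Σᵢ P(now=i)×P(i→Working)
= 7/12×3/4 + 5/12×5/6
= 7/16 + 25/72 = 113/144

P = 113/144 ≈ 0.7847


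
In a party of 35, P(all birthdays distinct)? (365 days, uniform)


P(all different) = Π(365-i)/365 for i=0..34
= (365/365)×(364/365)×...×(331/365)
= 0.185617

P ≈ 0.1856 ≈ 18.56%


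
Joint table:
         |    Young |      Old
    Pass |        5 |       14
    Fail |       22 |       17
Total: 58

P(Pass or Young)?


P(Pass∨Young) = P(Pass) + P(Young) - P(Pass∧Young)
= (19 + 27 - 5)/58 = 41/58

P = 41/58 ≈ 70.69%


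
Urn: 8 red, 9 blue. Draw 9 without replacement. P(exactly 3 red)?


Hypergeometric: C(8,3)×C(9,6)/C(17,9)
= 56×84/24310 = 2352/12155

P(X=3) = 2352/12155 ≈ 19.35%


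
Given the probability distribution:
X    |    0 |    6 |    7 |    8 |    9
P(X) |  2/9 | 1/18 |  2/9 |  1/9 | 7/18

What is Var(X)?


E[X] = 113/18
E[X²] = 103/2
Var(X) = E[X²] - (E[X])² = 103/2 - 12769/324 = 3917/324

Var(X) = 3917/324 ≈ 12.0895


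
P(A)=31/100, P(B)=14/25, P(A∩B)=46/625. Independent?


P(A)×P(B) = 217/1250
P(A∩B) = 46/625
Not equal → NOT independent

No, not independent


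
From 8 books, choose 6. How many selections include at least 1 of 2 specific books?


Complement: C(8,6) - C(6,6) = 28 - 1 = 27

27


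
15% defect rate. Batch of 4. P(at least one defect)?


P(all good) = (17/20)^4 = 83521/160000
P(≥1 defect) = 76479/160000

P = 76479/160000 ≈ 47.80%


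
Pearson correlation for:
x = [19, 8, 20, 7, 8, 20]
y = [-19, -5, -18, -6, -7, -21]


n=6, Σx=82, Σy=-76, Σxy=-1279, Σx²=1338, Σy²=1236
r = (6×(-1279) - 82×(-76))/√((6×1338 - 82²)(6×1236 - (-76)²))
= -1442/√(1304×1640) = -1442/√2138560 ≈ -1442/1462.3816 ≈ -0.9861

r ≈ -0.9861


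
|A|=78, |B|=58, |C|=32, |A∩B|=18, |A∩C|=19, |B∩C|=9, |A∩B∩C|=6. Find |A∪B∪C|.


|A∪B∪C| = 78+58+32-18-19-9+6 = 128

|A∪B∪C| = 128


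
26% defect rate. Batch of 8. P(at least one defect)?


P(all good) = (37/50)^8 = 3512479453921/39062500000000
P(≥1 defect) = 35550020546079/39062500000000

P = 35550020546079/39062500000000 ≈ 91.01%


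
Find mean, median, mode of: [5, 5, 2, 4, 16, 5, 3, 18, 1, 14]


Sorted: [1, 2, 3, 4, 5, 5, 5, 14, 16, 18]
Mean = 73/10
Median = 5
Freq: {5: 3, 2: 1, 4: 1, 16: 1, 3: 1, 18: 1, 1: 1, 14: 1}
Mode: [5]

Mean=73/10, Median=5, Mode=5


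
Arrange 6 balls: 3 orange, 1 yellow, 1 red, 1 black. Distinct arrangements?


6!/(3!×1!×1!×1!) = 120

120


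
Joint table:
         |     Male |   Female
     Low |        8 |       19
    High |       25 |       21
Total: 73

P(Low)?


P(Low) = (8+19)/73 = 27/73

P(Low) = 27/73 ≈ 36.99%


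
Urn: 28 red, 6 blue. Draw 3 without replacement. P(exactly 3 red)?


Hypergeometric: C(28,3)×C(6,0)/C(34,3)
= 3276×1/5984 = 819/1496

P(X=3) = 819/1496 ≈ 54.75%


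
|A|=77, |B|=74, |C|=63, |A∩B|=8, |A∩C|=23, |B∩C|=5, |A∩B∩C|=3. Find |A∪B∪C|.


|A∪B∪C| = 77+74+63-8-23-5+3 = 181

|A∪B∪C| = 181


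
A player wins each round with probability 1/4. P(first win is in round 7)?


Geometric: P(X=7) = (1-p)^(k-1)×p = (3/4)^6×1/4 = 729/16384

P(X=7) = 729/16384 ≈ 4.45%


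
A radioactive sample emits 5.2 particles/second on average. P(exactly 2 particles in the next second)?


Poisson(λ=5.2): P(X=2) = e^(-λ)×λ^k/k!
= e^(-5.2) × 5.2^2 / 2!
≈ 0.005516564421 × 27.04 / 2 ≈ 0.074584

P(X=2) ≈ 0.074584 ≈ 7.46%


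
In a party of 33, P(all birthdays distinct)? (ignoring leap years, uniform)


P(all different) = Π(365-i)/365 for i=0..32
= (365/365)×(364/365)×...×(333/365)
= 0.225028

P ≈ 0.2250 ≈ 22.50%


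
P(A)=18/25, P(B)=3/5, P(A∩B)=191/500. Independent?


P(A)×P(B) = 54/125
P(A∩B) = 191/500
Not equal → NOT independent

No, not independent


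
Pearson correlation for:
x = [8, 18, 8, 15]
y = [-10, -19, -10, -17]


n=4, Σx=49, Σy=-56, Σxy=-757, Σx²=677, Σy²=850
r = (4×(-757) - 49×(-56))/√((4×677 - 49²)(4×850 - (-56)²))
= -284/√(307×264) = -284/√81048 ≈ -284/284.6893 ≈ -0.9976

r ≈ -0.9976


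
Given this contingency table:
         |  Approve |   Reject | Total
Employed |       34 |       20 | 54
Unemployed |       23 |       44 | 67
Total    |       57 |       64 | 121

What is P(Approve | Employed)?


P(Approve | Employed) = 34/(34+20) = 34/54 = 17/27

P(Approve|Employed) = 17/27 ≈ 62.96%


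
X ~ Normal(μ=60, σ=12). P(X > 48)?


z = (48-60)/12 = -1.0
P(X > 48) = 1 - P(Z ≤ -1.0) = 1 - 0.1587 = 0.8413

P(X > 48) ≈ 0.8413


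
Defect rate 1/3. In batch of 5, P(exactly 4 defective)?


Binomial: P(X=4) = C(5,4)×p^4×(1-p)^1
= 5 × 1/81 × 2/3 = 10/243

P(X=4) = 10/243 ≈ 4.12%


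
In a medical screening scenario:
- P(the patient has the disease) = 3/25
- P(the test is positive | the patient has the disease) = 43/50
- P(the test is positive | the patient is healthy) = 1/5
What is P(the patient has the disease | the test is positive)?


Using Bayes' theorem:
P(A|B) = P(B|A)·P(A) / P(B)

P(the test is positive) = 43/50 × 3/25 + 1/5 × 22/25
= 129/1250 + 22/125 = 349/1250

P(the patient has the disease|the test is positive) = (129/1250) / (349/1250) = 129/349

P(the patient has the disease|the test is positive) = 129/349 ≈ 36.96%


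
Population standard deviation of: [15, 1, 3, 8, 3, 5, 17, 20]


Mean = 72/8 = 9
  (15-9)²=36
  (1-9)²=64
  (3-9)²=36
  (8-9)²=1
  (3-9)²=36
  (5-9)²=16
  (17-9)²=64
  (20-9)²=121
Σ(x-μ)² = 374
σ² = 374/8 = 187/4

σ = √(187/4) ≈ 6.8374


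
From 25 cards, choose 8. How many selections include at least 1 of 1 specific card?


Complement: C(25,8) - C(24,8) = 1081575 - 735471 = 346104

346104


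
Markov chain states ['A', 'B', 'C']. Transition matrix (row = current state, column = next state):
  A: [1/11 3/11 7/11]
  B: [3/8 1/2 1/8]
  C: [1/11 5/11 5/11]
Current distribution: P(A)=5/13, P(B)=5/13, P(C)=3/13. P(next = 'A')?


P(next=A) = Σᵢ P(now=i)×P(i→A)
= 5/13×1/11 + 5/13×3/8 + 3/13×1/11
= 5/143 + 15/104 + 3/143 = 229/1144

P = 229/1144 ≈ 0.2002


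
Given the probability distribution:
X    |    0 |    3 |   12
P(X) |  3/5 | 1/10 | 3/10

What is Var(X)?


E[X] = 39/10
E[X²] = 441/10
Var(X) = E[X²] - (E[X])² = 441/10 - 1521/100 = 2889/100

Var(X) = 2889/100 ≈ 28.8900


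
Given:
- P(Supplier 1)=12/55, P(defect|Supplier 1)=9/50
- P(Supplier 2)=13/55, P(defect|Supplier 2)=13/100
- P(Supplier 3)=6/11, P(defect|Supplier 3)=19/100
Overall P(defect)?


P(B) = Σ P(B|Aᵢ)×P(Aᵢ)
  9/50×12/55 = 54/1375
  13/100×13/55 = 169/5500
  19/100×6/11 = 57/550
Sum = 191/1100

P(defect) = 191/1100 ≈ 17.36%


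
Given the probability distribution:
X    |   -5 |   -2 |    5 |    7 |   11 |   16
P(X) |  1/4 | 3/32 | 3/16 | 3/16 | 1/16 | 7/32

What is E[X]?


E[X] = Σ x·P(X=x)
= (-5)×(1/4) + (-2)×(3/32) + (5)×(3/16) + (7)×(3/16) + (11)×(1/16) + (16)×(7/32)
= 5

E[X] = 5


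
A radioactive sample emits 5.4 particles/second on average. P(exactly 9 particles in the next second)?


Poisson(λ=5.4): P(X=9) = e^(-λ)×λ^k/k!
= e^(-5.4) × 5.4^9 / 9!
≈ 0.004516580943 × 3904305.91231 / 362880 ≈ 0.048595

P(X=9) ≈ 0.048595 ≈ 4.86%


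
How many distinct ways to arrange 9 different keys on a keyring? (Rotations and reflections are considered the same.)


Free circular arrangements: rotations and reflections both identified.
(n-1)!/2 = 8!/2 = 40320/2 = 20160

20160


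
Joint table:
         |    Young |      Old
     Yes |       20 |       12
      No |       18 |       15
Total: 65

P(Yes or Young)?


P(Yes∨Young) = P(Yes) + P(Young) - P(Yes∧Young)
= (32 + 38 - 20)/65 = 50/65 = 10/13

P = 10/13 ≈ 76.92%


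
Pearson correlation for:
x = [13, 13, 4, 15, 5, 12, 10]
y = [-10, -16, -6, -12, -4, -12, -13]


n=7, Σx=72, Σy=-73, Σxy=-836, Σx²=848, Σy²=865
r = (7×(-836) - 72×(-73))/√((7×848 - 72²)(7×865 - (-73)²))
= -596/√(752×726) = -596/√545952 ≈ -596/738.8856 ≈ -0.8066

r ≈ -0.8066


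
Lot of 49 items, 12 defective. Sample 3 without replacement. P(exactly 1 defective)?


Hypergeometric: C(12,1)×C(37,2)/C(49,3)
= 12×666/18424 = 999/2303

P(X=1) = 999/2303 ≈ 43.38%


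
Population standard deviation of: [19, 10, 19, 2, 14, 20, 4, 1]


Mean = 89/8
  (19-89/8)²=3969/64
  (10-89/8)²=81/64
  (19-89/8)²=3969/64
  (2-89/8)²=5329/64
  (14-89/8)²=529/64
  (20-89/8)²=5041/64
  (4-89/8)²=3249/64
  (1-89/8)²=6561/64
Σ(x-μ)² = 3591/8
σ² = (3591/8)/8 = 3591/64

σ = √(3591/64) ≈ 7.4906


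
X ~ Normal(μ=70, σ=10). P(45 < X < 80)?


z₁=(45-70)/10=-2.5, z₂=(80-70)/10=1.0
P = Φ(1.0) - Φ(-2.5) = 0.841345 - 0.006210 = 0.835135 ≈ 0.8351

P(45 < X < 80) ≈ 0.8351


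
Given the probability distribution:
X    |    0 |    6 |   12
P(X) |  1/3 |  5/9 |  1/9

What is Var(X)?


E[X] = 14/3
E[X²] = 36
Var(X) = E[X²] - (E[X])² = 36 - 196/9 = 128/9

Var(X) = 128/9 ≈ 14.2222


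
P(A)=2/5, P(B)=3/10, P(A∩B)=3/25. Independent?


P(A)×P(B) = 3/25
P(A∩B) = 3/25
Equal ✓ → Independent

Yes, independent


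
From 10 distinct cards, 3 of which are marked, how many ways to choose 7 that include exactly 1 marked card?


Choose 1 of the 3 marked cards and 6 of the other 7 cards:
C(3,1)×C(7,6) = 3×7 = 21

21


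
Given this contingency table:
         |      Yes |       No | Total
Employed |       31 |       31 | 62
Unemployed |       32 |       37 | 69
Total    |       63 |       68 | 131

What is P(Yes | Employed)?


P(Yes | Employed) = 31/(31+31) = 31/62 = 1/2

P(Yes|Employed) = 1/2 ≈ 50.00%


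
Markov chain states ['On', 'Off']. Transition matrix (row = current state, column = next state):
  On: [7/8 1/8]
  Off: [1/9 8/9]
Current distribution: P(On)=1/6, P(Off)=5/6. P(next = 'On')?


P(next=On) = Σᵢ P(now=i)×P(i→On)
= 1/6×7/8 + 5/6×1/9
= 7/48 + 5/54 = 103/432

P = 103/432 ≈ 0.2384


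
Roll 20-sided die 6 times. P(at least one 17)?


P(no 17)^6 = (19/20)^6 = 47045881/64000000
P(≥1) = 1 - 47045881/64000000 = 16954119/64000000

P = 16954119/64000000 ≈ 26.49%


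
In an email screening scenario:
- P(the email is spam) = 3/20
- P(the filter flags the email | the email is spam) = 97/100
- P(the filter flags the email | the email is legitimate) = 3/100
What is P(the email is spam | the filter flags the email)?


Using Bayes' theorem:
P(A|B) = P(B|A)·P(A) / P(B)

P(the filter flags the email) = 97/100 × 3/20 + 3/100 × 17/20
= 291/2000 + 51/2000 = 171/1000

P(the email is spam|the filter flags the email) = (291/2000) / (171/1000) = 97/114

P(the email is spam|the filter flags the email) = 97/114 ≈ 85.09%


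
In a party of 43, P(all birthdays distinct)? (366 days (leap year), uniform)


P(all different) = Π(366-i)/366 for i=0..42
= (366/366)×(365/366)×...×(324/366)
= 0.076637

P ≈ 0.0766 ≈ 7.66%


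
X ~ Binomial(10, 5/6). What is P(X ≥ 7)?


P(X ≥ 7) = Σ P(X=i) for i=7..10
P(X=7) = 390625/2519424
P(X=8) = 1953125/6718464
P(X=9) = 9765625/30233088
P(X=10) = 9765625/60466176
Sum = 390625/419904

P(X ≥ 7) = 390625/419904 ≈ 93.03%


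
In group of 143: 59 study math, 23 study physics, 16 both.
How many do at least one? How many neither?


|A∪B| = 59+23-16 = 66
Neither = 143-66 = 77

At least one: 66; Neither: 77


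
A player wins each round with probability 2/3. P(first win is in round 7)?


Geometric: P(X=7) = (1-p)^(k-1)×p = (1/3)^6×2/3 = 2/2187

P(X=7) = 2/2187 ≈ 0.09%


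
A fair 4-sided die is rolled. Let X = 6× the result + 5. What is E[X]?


E[die] = (1+4)/2 = 5/2
E[X] = 6×5/2 + 5 = 20

E[X] = 20


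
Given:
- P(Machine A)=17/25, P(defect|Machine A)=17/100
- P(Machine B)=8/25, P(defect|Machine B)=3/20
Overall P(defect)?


P(B) = Σ P(B|Aᵢ)×P(Aᵢ)
  17/100×17/25 = 289/2500
  3/20×8/25 = 6/125
Sum = 409/2500

P(defect) = 409/2500 ≈ 16.36%


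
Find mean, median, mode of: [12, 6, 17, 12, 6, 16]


Sorted: [6, 6, 12, 12, 16, 17]
Mean = 69/6 = 23/2
Median = 12
Freq: {12: 2, 6: 2, 17: 1, 16: 1}
Mode: [6, 12]

Mean=23/2, Median=12, Mode=[6, 12]


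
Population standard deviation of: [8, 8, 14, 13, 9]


Mean = 52/5
  (8-52/5)²=144/25
  (8-52/5)²=144/25
  (14-52/5)²=324/25
  (13-52/5)²=169/25
  (9-52/5)²=49/25
Σ(x-μ)² = 166/5
σ² = (166/5)/5 = 166/25

σ = √(166/25) ≈ 2.5768


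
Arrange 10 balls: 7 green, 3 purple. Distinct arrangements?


10!/(7!×3!) = 120

120


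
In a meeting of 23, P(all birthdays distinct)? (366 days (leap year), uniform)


P(all different) = Π(366-i)/366 for i=0..22
= (366/366)×(365/366)×...×(344/366)
= 0.493677

P ≈ 0.4937 ≈ 49.37%


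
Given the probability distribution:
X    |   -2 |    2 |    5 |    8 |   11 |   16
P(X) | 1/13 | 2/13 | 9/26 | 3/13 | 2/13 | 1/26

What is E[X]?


E[X] = Σ x·P(X=x)
= (-2)×(1/13) + (2)×(2/13) + (5)×(9/26) + (8)×(3/13) + (11)×(2/13) + (16)×(1/26)
= 157/26

E[X] = 157/26


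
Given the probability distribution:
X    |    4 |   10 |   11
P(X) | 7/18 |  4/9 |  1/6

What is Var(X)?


E[X] = 47/6
E[X²] = 425/6
Var(X) = E[X²] - (E[X])² = 425/6 - 2209/36 = 341/36

Var(X) = 341/36 ≈ 9.4722


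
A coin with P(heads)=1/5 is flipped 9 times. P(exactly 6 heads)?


Binomial: P(X=6) = C(9,6)×p^6×(1-p)^3
= 84 × 1/15625 × 64/125 = 5376/1953125

P(X=6) = 5376/1953125 ≈ 0.28%


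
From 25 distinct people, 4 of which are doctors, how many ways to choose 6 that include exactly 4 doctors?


Choose 4 of the 4 doctors and 2 of the other 21 people:
C(4,4)×C(21,2) = 1×210 = 210

210


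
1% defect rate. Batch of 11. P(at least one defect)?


P(all good) = (99/100)^11 = 8953382542587164451099/10000000000000000000000
P(≥1 defect) = 1046617457412835548901/10000000000000000000000

P = 1046617457412835548901/10000000000000000000000 ≈ 10.47%


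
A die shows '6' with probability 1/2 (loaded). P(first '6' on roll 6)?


Geometric: P(X=6) = (1-p)^(k-1)×p = (1/2)^5×1/2 = 1/64

P(X=6) = 1/64 ≈ 1.56%


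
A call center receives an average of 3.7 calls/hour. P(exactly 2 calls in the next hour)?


Poisson(λ=3.7): P(X=2) = e^(-λ)×λ^k/k!
= e^(-3.7) × 3.7^2 / 2!
≈ 0.02472352647 × 13.69 / 2 ≈ 0.169233

P(X=2) ≈ 0.169233 ≈ 16.92%


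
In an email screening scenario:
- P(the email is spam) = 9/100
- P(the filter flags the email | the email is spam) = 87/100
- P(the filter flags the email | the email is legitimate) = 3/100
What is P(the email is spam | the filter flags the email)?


Using Bayes' theorem:
P(A|B) = P(B|A)·P(A) / P(B)

P(the filter flags the email) = 87/100 × 9/100 + 3/100 × 91/100
= 783/10000 + 273/10000 = 66/625

P(the email is spam|the filter flags the email) = (783/10000) / (66/625) = 261/352

P(the email is spam|the filter flags the email) = 261/352 ≈ 74.15%


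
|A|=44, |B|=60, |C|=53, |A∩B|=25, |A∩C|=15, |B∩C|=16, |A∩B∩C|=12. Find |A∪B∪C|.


|A∪B∪C| = 44+60+53-25-15-16+12 = 113

|A∪B∪C| = 113


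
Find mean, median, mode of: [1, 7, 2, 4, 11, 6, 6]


Sorted: [1, 2, 4, 6, 6, 7, 11]
Mean = 37/7
Median = 6
Freq: {1: 1, 7: 1, 2: 1, 4: 1, 11: 1, 6: 2}
Mode: [6]

Mean=37/7, Median=6, Mode=6


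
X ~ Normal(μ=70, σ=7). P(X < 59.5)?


z = (59.5-70)/7 = -1.5
P(Z < -1.5) = 0.0668

P(X < 59.5) ≈ 0.0668


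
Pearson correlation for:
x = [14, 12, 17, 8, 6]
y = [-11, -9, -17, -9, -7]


n=5, Σx=57, Σy=-53, Σxy=-665, Σx²=729, Σy²=621
r = (5×(-665) - 57×(-53))/√((5×729 - 57²)(5×621 - (-53)²))
= -304/√(396×296) = -304/√117216 ≈ -304/342.3682 ≈ -0.8879

r ≈ -0.8879


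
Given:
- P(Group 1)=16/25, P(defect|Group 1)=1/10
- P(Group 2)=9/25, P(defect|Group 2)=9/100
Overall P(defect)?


P(B) = Σ P(B|Aᵢ)×P(Aᵢ)
  1/10×16/25 = 8/125
  9/100×9/25 = 81/2500
Sum = 241/2500

P(defect) = 241/2500 ≈ 9.64%


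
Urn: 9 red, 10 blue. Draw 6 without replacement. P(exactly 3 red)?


Hypergeometric: C(9,3)×C(10,3)/C(19,6)
= 84×120/27132 = 120/323

P(X=3) = 120/323 ≈ 37.15%


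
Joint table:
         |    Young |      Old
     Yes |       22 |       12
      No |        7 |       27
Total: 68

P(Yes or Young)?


P(Yes∨Young) = P(Yes) + P(Young) - P(Yes∧Young)
= (34 + 29 - 22)/68 = 41/68

P = 41/68 ≈ 60.29%


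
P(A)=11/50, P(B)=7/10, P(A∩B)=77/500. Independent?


P(A)×P(B) = 77/500
P(A∩B) = 77/500
Equal ✓ → Independent

Yes, independent


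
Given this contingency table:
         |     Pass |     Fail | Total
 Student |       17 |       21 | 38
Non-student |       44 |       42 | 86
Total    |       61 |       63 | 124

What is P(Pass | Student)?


P(Pass | Student) = 17/(17+21) = 17/38

P(Pass|Student) = 17/38 ≈ 44.74%


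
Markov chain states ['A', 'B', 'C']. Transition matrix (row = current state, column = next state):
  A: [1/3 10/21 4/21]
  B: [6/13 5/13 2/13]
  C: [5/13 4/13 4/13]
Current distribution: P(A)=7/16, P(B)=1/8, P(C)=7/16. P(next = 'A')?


P(next=A) = Σᵢ P(now=i)×P(i→A)
= 7/16×1/3 + 1/8×6/13 + 7/16×5/13
= 7/48 + 3/52 + 35/208 = 29/78

P = 29/78 ≈ 0.3718


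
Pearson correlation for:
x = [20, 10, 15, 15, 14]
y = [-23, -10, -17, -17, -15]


n=5, Σx=74, Σy=-82, Σxy=-1280, Σx²=1146, Σy²=1432
r = (5×(-1280) - 74×(-82))/√((5×1146 - 74²)(5×1432 - (-82)²))
= -332/√(254×436) = -332/√110744 ≈ -332/332.7822 ≈ -0.9976

r ≈ -0.9976


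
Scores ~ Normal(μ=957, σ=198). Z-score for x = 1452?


z = (x - μ)/σ = (1452 - 957)/198 = 2.5

z = 2.5


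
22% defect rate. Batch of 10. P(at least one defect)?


P(all good) = (39/50)^10 = 8140406085191601/97656250000000000
P(≥1 defect) = 89515843914808399/97656250000000000

P = 89515843914808399/97656250000000000 ≈ 91.66%


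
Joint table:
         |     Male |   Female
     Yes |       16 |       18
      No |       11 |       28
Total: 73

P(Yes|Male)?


P(Yes|Male) = 16/(16+11) = 16/27

P = 16/27 ≈ 59.26%


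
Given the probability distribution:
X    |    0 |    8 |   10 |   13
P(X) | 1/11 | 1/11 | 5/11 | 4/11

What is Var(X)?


E[X] = 10
E[X²] = 1240/11
Var(X) = E[X²] - (E[X])² = 1240/11 - 100 = 140/11

Var(X) = 140/11 ≈ 12.7273


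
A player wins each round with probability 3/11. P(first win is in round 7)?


Geometric: P(X=7) = (1-p)^(k-1)×p = (8/11)^6×3/11 = 786432/19487171

P(X=7) = 786432/19487171 ≈ 4.04%


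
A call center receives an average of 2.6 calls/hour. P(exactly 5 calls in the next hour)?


Poisson(λ=2.6): P(X=5) = e^(-λ)×λ^k/k!
= e^(-2.6) × 2.6^5 / 5!
≈ 0.07427357821 × 118.81376 / 120 ≈ 0.073539

P(X=5) ≈ 0.073539 ≈ 7.35%


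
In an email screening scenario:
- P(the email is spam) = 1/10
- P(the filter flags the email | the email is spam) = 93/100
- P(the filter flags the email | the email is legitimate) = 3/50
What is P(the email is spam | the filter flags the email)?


Using Bayes' theorem:
P(A|B) = P(B|A)·P(A) / P(B)

P(the filter flags the email) = 93/100 × 1/10 + 3/50 × 9/10
= 93/1000 + 27/500 = 147/1000

P(the email is spam|the filter flags the email) = (93/1000) / (147/1000) = 31/49

P(the email is spam|the filter flags the email) = 31/49 ≈ 63.27%


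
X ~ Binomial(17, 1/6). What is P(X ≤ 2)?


P(X ≤ 2) = Σ P(X=i) for i=0..2
P(X=0) = 762939453125/16926659444736
P(X=1) = 2593994140625/16926659444736
P(X=2) = 518798828125/2115832430592
Sum = 1251220703125/2821109907456

P(X ≤ 2) = 1251220703125/2821109907456 ≈ 44.35%


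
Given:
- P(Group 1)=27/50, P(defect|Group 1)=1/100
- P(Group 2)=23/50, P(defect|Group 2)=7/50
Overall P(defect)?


P(B) = Σ P(B|Aᵢ)×P(Aᵢ)
  1/100×27/50 = 27/5000
  7/50×23/50 = 161/2500
Sum = 349/5000

P(defect) = 349/5000 ≈ 6.98%


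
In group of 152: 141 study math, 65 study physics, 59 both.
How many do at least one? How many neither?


|A∪B| = 141+65-59 = 147
Neither = 152-147 = 5

At least one: 147; Neither: 5


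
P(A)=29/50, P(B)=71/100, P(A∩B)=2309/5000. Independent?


P(A)×P(B) = 2059/5000
P(A∩B) = 2309/5000
Not equal → NOT independent

No, not independent


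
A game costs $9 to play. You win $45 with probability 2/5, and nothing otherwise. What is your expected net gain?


E[gain] = (45-9)×2/5 + (-9)×3/5
= 72/5 - 27/5 = 9

Expected net gain = $9 ≈ $9.00


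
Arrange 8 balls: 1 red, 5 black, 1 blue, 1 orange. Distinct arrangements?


8!/(1!×5!×1!×1!) = 336

336


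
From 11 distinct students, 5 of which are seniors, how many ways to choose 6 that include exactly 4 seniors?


Choose 4 of the 5 seniors and 2 of the other 6 students:
C(5,4)×C(6,2) = 5×15 = 75

75


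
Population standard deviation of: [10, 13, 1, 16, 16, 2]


Mean = 58/6 = 29/3
  (10-29/3)²=1/9
  (13-29/3)²=100/9
  (1-29/3)²=676/9
  (16-29/3)²=361/9
  (16-29/3)²=361/9
  (2-29/3)²=529/9
Σ(x-μ)² = 676/3
σ² = (676/3)/6 = 338/9

σ = √(338/9) ≈ 6.1283


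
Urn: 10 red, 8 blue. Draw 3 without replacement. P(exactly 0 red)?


Hypergeometric: C(10,0)×C(8,3)/C(18,3)
= 1×56/816 = 7/102

P(X=0) = 7/102 ≈ 6.86%


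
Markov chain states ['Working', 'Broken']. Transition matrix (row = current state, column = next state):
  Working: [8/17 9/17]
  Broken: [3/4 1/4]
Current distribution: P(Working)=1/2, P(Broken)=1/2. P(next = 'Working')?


P(next=Working) = Σᵢ P(now=i)×P(i→Working)
= 1/2×8/17 + 1/2×3/4
= 4/17 + 3/8 = 83/136

P = 83/136 ≈ 0.6103


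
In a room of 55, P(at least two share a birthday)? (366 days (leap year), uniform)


P(all different) = Π(366-i)/366 for i=0..54
= 0.013909
P(match) = 1 - 0.013909 = 0.986091

P ≈ 0.9861 ≈ 98.61%


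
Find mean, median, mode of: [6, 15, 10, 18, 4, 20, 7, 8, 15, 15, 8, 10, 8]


Sorted: [4, 6, 7, 8, 8, 8, 10, 10, 15, 15, 15, 18, 20]
Mean = 144/13
Median = 10
Freq: {6: 1, 15: 3, 10: 2, 18: 1, 4: 1, 20: 1, 7: 1, 8: 3}
Mode: [8, 15]

Mean=144/13, Median=10, Mode=[8, 15]


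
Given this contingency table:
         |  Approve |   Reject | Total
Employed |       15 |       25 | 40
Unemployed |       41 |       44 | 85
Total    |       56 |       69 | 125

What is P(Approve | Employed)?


P(Approve | Employed) = 15/(15+25) = 15/40 = 3/8

P(Approve|Employed) = 3/8 ≈ 37.50%


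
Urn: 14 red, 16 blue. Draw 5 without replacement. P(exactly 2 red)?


Hypergeometric: C(14,2)×C(16,3)/C(30,5)
= 91×560/142506 = 280/783

P(X=2) = 280/783 ≈ 35.76%


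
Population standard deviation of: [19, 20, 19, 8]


Mean = 66/4 = 33/2
  (19-33/2)²=25/4
  (20-33/2)²=49/4
  (19-33/2)²=25/4
  (8-33/2)²=289/4
Σ(x-μ)² = 97
σ² = 97/4

σ = √(97/4) ≈ 4.9244


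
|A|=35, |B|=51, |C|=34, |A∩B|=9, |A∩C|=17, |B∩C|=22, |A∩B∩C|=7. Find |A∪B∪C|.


|A∪B∪C| = 35+51+34-9-17-22+7 = 79

|A∪B∪C| = 79


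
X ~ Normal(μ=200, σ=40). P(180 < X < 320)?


z₁=(180-200)/40=-0.5, z₂=(320-200)/40=3.0
P = Φ(3.0) - Φ(-0.5) = 0.998650 - 0.308538 = 0.690112 ≈ 0.6901

P(180 < X < 320) ≈ 0.6901


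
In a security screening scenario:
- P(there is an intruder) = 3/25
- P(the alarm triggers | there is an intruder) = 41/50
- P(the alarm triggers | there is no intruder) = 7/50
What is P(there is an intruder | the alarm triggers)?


Using Bayes' theorem:
P(A|B) = P(B|A)·P(A) / P(B)

P(the alarm triggers) = 41/50 × 3/25 + 7/50 × 22/25
= 123/1250 + 77/625 = 277/1250

P(there is an intruder|the alarm triggers) = (123/1250) / (277/1250) = 123/277

P(there is an intruder|the alarm triggers) = 123/277 ≈ 44.40%


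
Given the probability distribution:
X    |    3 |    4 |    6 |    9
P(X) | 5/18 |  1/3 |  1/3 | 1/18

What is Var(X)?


E[X] = 14/3
E[X²] = 73/3
Var(X) = E[X²] - (E[X])² = 73/3 - 196/9 = 23/9

Var(X) = 23/9 ≈ 2.5556


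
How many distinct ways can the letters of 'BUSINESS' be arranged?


Letters: 8, freq: {'B': 1, 'U': 1, 'S': 3, 'I': 1, 'N': 1, 'E': 1}
8!/(1!×1!×3!×1!×1!×1!) = 40320/6 = 6720

6720


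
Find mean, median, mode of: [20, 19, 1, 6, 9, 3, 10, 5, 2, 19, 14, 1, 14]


Sorted: [1, 1, 2, 3, 5, 6, 9, 10, 14, 14, 19, 19, 20]
Mean = 123/13
Median = 9
Freq: {20: 1, 19: 2, 1: 2, 6: 1, 9: 1, 3: 1, 10: 1, 5: 1, 2: 1, 14: 2}
Mode: [1, 14, 19]

Mean=123/13, Median=9, Mode=[1, 14, 19]


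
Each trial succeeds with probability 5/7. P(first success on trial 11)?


Geometric: P(X=11) = (1-p)^(k-1)×p = (2/7)^10×5/7 = 5120/1977326743

P(X=11) = 5120/1977326743 ≈ 0.00%


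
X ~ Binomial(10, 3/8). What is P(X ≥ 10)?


P(X ≥ 10) = Σ P(X=i) for i=10..10
P(X=10) = 59049/1073741824
Sum = 59049/1073741824

P(X ≥ 10) = 59049/1073741824 ≈ 0.01%


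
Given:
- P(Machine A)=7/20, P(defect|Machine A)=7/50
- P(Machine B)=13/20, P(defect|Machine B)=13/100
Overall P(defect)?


P(B) = Σ P(B|Aᵢ)×P(Aᵢ)
  7/50×7/20 = 49/1000
  13/100×13/20 = 169/2000
Sum = 267/2000

P(defect) = 267/2000 ≈ 13.35%


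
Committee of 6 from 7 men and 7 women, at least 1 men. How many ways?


Count by #men:
  1M,5W: C(7,1)×C(7,5)=147
  2M,4W: C(7,2)×C(7,4)=735
  3M,3W: C(7,3)×C(7,3)=1225
  4M,2W: C(7,4)×C(7,2)=735
  5M,1W: C(7,5)×C(7,1)=147
  6M,0W: C(7,6)×C(7,0)=7
Total = 2996

2996


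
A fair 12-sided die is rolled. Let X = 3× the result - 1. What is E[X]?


E[die] = (1+12)/2 = 13/2
E[X] = 3×13/2 - 1 = 37/2

E[X] = 37/2


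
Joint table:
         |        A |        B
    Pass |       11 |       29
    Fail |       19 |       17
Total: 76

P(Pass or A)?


P(Pass∨A) = P(Pass) + P(A) - P(Pass∧A)
= (40 + 30 - 11)/76 = 59/76

P = 59/76 ≈ 77.63%


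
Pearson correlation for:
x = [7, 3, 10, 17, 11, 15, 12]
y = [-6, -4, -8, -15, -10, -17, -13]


n=7, Σx=75, Σy=-73, Σxy=-910, Σx²=937, Σy²=899
r = (7×(-910) - 75×(-73))/√((7×937 - 75²)(7×899 - (-73)²))
= -895/√(934×964) = -895/√900376 ≈ -895/948.8814 ≈ -0.9432

r ≈ -0.9432


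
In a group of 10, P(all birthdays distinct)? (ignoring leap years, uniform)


P(all different) = Π(365-i)/365 for i=0..9
= (365/365)×(364/365)×...×(356/365)
= 0.883052

P ≈ 0.8831 ≈ 88.31%


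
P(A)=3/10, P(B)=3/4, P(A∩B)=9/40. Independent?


P(A)×P(B) = 9/40
P(A∩B) = 9/40
Equal ✓ → Independent

Yes, independent


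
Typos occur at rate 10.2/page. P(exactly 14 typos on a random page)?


Poisson(λ=10.2): P(X=14) = e^(-λ)×λ^k/k!
= e^(-10.2) × 10.2^14 / 14!
≈ 3.717031868e-05 × 1.31947876306e+14 / 87178291200 ≈ 0.056259

P(X=14) ≈ 0.056259 ≈ 5.63%


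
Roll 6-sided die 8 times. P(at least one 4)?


P(no 4)^8 = (5/6)^8 = 390625/1679616
P(≥1) = 1 - 390625/1679616 = 1288991/1679616

P = 1288991/1679616 ≈ 76.74%


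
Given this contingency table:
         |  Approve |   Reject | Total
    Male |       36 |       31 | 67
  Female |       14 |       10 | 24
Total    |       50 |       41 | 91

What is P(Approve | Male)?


P(Approve | Male) = 36/(36+31) = 36/67

P(Approve|Male) = 36/67 ≈ 53.73%


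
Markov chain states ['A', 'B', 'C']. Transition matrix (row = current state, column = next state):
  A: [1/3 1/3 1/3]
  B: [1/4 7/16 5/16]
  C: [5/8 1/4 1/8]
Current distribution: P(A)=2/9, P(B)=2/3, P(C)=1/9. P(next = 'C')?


P(next=C) = Σᵢ P(now=i)×P(i→C)
= 2/9×1/3 + 2/3×5/16 + 1/9×1/8
= 2/27 + 5/24 + 1/72 = 8/27

P = 8/27 ≈ 0.2963


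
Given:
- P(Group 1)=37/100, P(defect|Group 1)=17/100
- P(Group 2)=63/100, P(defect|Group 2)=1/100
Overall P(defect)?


P(B) = Σ P(B|Aᵢ)×P(Aᵢ)
  17/100×37/100 = 629/10000
  1/100×63/100 = 63/10000
Sum = 173/2500

P(defect) = 173/2500 ≈ 6.92%


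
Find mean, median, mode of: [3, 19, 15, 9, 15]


Sorted: [3, 9, 15, 15, 19]
Mean = 61/5
Median = 15
Freq: {3: 1, 19: 1, 15: 2, 9: 1}
Mode: [15]

Mean=61/5, Median=15, Mode=15


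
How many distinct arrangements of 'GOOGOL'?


Letters: 6, freq: {'G': 2, 'O': 3, 'L': 1}
6!/(2!×3!×1!) = 720/12 = 60

60


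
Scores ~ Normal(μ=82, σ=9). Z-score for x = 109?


z = (x - μ)/σ = (109 - 82)/9 = 3.0

z = 3.0


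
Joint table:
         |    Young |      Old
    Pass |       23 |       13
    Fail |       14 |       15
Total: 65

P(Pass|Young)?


P(Pass|Young) = 23/(23+14) = 23/37

P = 23/37 ≈ 62.16%


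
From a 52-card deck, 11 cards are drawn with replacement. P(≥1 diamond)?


P(not a diamond) = 39/52 = 3/4
P(none in 11 draws) = (3/4)^11 = 177147/4194304
P(≥1 diamond) = 1 - 177147/4194304 = 4017157/4194304

P = 4017157/4194304 ≈ 95.78%


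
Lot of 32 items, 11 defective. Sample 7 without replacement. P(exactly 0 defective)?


Hypergeometric: C(11,0)×C(21,7)/C(32,7)
= 1×116280/3365856 = 1615/46748

P(X=0) = 1615/46748 ≈ 3.45%


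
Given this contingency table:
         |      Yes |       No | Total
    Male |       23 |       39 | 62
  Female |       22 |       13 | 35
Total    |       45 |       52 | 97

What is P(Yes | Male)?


P(Yes | Male) = 23/(23+39) = 23/62

P(Yes|Male) = 23/62 ≈ 37.10%


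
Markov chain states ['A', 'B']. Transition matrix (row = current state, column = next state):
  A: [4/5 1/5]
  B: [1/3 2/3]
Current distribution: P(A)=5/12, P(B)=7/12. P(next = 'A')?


P(next=A) = Σᵢ P(now=i)×P(i→A)
= 5/12×4/5 + 7/12×1/3
= 1/3 + 7/36 = 19/36

P = 19/36 ≈ 0.5278


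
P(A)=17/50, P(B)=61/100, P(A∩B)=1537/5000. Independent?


P(A)×P(B) = 1037/5000
P(A∩B) = 1537/5000
Not equal → NOT independent

No, not independent


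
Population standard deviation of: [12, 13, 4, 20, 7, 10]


Mean = 66/6 = 11
  (12-11)²=1
  (13-11)²=4
  (4-11)²=49
  (20-11)²=81
  (7-11)²=16
  (10-11)²=1
Σ(x-μ)² = 152
σ² = 152/6 = 76/3

σ = √(76/3) ≈ 5.0332


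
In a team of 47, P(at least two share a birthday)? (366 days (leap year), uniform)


P(all different) = Π(366-i)/366 for i=0..46
= 0.045628
P(match) = 1 - 0.045628 = 0.954372

P ≈ 0.9544 ≈ 95.44%


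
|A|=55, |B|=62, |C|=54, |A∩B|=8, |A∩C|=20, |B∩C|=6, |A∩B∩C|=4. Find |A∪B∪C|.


|A∪B∪C| = 55+62+54-8-20-6+4 = 141

|A∪B∪C| = 141


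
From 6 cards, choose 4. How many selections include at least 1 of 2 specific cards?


Complement: C(6,4) - C(4,4) = 15 - 1 = 14

14


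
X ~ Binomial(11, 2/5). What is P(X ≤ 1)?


P(X ≤ 1) = Σ P(X=i) for i=0..1
P(X=0) = 177147/48828125
P(X=1) = 1299078/48828125
Sum = 59049/1953125

P(X ≤ 1) = 59049/1953125 ≈ 3.02%


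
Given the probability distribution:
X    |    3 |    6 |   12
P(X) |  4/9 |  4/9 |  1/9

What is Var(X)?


E[X] = 16/3
E[X²] = 36
Var(X) = E[X²] - (E[X])² = 36 - 256/9 = 68/9

Var(X) = 68/9 ≈ 7.5556
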